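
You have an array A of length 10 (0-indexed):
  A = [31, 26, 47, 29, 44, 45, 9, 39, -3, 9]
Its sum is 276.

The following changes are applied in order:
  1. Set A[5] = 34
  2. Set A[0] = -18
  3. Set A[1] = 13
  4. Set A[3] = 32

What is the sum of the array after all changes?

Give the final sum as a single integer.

Answer: 206

Derivation:
Initial sum: 276
Change 1: A[5] 45 -> 34, delta = -11, sum = 265
Change 2: A[0] 31 -> -18, delta = -49, sum = 216
Change 3: A[1] 26 -> 13, delta = -13, sum = 203
Change 4: A[3] 29 -> 32, delta = 3, sum = 206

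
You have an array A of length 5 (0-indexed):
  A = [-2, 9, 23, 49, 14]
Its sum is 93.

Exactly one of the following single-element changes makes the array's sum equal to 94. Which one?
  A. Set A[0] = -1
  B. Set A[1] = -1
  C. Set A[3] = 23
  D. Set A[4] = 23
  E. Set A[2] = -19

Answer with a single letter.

Answer: A

Derivation:
Option A: A[0] -2->-1, delta=1, new_sum=93+(1)=94 <-- matches target
Option B: A[1] 9->-1, delta=-10, new_sum=93+(-10)=83
Option C: A[3] 49->23, delta=-26, new_sum=93+(-26)=67
Option D: A[4] 14->23, delta=9, new_sum=93+(9)=102
Option E: A[2] 23->-19, delta=-42, new_sum=93+(-42)=51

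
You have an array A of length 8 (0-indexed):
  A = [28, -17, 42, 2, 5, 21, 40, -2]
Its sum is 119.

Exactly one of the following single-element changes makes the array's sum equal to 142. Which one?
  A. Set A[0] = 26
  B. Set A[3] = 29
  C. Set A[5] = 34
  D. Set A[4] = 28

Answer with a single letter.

Option A: A[0] 28->26, delta=-2, new_sum=119+(-2)=117
Option B: A[3] 2->29, delta=27, new_sum=119+(27)=146
Option C: A[5] 21->34, delta=13, new_sum=119+(13)=132
Option D: A[4] 5->28, delta=23, new_sum=119+(23)=142 <-- matches target

Answer: D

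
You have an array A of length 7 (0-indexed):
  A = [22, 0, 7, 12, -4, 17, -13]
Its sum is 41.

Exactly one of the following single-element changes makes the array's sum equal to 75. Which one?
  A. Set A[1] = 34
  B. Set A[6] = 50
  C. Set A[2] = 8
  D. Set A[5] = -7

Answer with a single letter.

Answer: A

Derivation:
Option A: A[1] 0->34, delta=34, new_sum=41+(34)=75 <-- matches target
Option B: A[6] -13->50, delta=63, new_sum=41+(63)=104
Option C: A[2] 7->8, delta=1, new_sum=41+(1)=42
Option D: A[5] 17->-7, delta=-24, new_sum=41+(-24)=17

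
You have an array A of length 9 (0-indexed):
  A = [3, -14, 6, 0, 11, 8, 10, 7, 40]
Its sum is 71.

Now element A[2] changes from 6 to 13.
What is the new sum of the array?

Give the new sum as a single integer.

Old value at index 2: 6
New value at index 2: 13
Delta = 13 - 6 = 7
New sum = old_sum + delta = 71 + (7) = 78

Answer: 78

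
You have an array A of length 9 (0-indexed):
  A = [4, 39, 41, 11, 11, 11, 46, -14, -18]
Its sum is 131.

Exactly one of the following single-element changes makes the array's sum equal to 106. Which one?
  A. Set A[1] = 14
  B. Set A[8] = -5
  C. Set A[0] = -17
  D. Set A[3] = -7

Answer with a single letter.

Answer: A

Derivation:
Option A: A[1] 39->14, delta=-25, new_sum=131+(-25)=106 <-- matches target
Option B: A[8] -18->-5, delta=13, new_sum=131+(13)=144
Option C: A[0] 4->-17, delta=-21, new_sum=131+(-21)=110
Option D: A[3] 11->-7, delta=-18, new_sum=131+(-18)=113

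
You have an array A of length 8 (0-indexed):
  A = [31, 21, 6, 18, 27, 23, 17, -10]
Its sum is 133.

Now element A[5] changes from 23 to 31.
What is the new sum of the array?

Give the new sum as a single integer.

Answer: 141

Derivation:
Old value at index 5: 23
New value at index 5: 31
Delta = 31 - 23 = 8
New sum = old_sum + delta = 133 + (8) = 141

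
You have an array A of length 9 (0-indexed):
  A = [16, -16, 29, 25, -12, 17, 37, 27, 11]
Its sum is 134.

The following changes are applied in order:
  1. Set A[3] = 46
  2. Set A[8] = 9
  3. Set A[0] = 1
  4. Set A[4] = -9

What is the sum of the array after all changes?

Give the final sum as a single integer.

Initial sum: 134
Change 1: A[3] 25 -> 46, delta = 21, sum = 155
Change 2: A[8] 11 -> 9, delta = -2, sum = 153
Change 3: A[0] 16 -> 1, delta = -15, sum = 138
Change 4: A[4] -12 -> -9, delta = 3, sum = 141

Answer: 141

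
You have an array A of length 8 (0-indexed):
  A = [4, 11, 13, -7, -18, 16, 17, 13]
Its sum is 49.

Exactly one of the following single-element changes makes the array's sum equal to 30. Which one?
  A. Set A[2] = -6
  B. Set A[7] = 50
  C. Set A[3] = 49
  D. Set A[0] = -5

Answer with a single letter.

Option A: A[2] 13->-6, delta=-19, new_sum=49+(-19)=30 <-- matches target
Option B: A[7] 13->50, delta=37, new_sum=49+(37)=86
Option C: A[3] -7->49, delta=56, new_sum=49+(56)=105
Option D: A[0] 4->-5, delta=-9, new_sum=49+(-9)=40

Answer: A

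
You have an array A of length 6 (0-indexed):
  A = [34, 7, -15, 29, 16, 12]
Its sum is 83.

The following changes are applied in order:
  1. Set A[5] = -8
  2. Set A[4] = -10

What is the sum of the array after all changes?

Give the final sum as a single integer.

Answer: 37

Derivation:
Initial sum: 83
Change 1: A[5] 12 -> -8, delta = -20, sum = 63
Change 2: A[4] 16 -> -10, delta = -26, sum = 37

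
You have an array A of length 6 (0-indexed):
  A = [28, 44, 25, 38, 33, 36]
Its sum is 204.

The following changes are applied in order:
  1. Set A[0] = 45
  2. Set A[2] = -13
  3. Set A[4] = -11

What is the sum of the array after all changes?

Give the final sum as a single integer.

Answer: 139

Derivation:
Initial sum: 204
Change 1: A[0] 28 -> 45, delta = 17, sum = 221
Change 2: A[2] 25 -> -13, delta = -38, sum = 183
Change 3: A[4] 33 -> -11, delta = -44, sum = 139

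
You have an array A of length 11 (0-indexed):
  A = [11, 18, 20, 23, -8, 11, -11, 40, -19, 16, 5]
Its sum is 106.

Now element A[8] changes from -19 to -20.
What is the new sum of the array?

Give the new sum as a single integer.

Old value at index 8: -19
New value at index 8: -20
Delta = -20 - -19 = -1
New sum = old_sum + delta = 106 + (-1) = 105

Answer: 105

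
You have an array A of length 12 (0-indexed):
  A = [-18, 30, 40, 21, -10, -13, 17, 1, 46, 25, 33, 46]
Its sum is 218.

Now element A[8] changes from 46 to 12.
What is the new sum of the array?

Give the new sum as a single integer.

Answer: 184

Derivation:
Old value at index 8: 46
New value at index 8: 12
Delta = 12 - 46 = -34
New sum = old_sum + delta = 218 + (-34) = 184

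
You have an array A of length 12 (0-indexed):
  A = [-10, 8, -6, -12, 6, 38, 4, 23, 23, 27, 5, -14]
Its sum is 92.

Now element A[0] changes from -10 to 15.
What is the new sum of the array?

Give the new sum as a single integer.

Answer: 117

Derivation:
Old value at index 0: -10
New value at index 0: 15
Delta = 15 - -10 = 25
New sum = old_sum + delta = 92 + (25) = 117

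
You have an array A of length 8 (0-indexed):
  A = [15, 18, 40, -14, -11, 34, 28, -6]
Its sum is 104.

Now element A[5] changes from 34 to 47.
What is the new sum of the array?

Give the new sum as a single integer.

Answer: 117

Derivation:
Old value at index 5: 34
New value at index 5: 47
Delta = 47 - 34 = 13
New sum = old_sum + delta = 104 + (13) = 117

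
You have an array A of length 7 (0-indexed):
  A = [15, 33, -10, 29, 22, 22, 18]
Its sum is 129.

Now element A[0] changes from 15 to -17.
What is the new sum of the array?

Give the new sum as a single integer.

Old value at index 0: 15
New value at index 0: -17
Delta = -17 - 15 = -32
New sum = old_sum + delta = 129 + (-32) = 97

Answer: 97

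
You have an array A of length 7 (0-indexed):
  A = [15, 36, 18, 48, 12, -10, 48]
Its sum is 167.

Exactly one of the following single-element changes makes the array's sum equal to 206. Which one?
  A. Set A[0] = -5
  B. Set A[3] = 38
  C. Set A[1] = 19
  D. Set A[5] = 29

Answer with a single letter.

Answer: D

Derivation:
Option A: A[0] 15->-5, delta=-20, new_sum=167+(-20)=147
Option B: A[3] 48->38, delta=-10, new_sum=167+(-10)=157
Option C: A[1] 36->19, delta=-17, new_sum=167+(-17)=150
Option D: A[5] -10->29, delta=39, new_sum=167+(39)=206 <-- matches target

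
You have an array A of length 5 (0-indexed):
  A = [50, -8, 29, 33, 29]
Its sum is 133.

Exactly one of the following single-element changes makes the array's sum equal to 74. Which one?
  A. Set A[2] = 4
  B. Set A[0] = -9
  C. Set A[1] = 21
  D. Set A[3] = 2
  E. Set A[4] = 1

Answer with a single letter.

Answer: B

Derivation:
Option A: A[2] 29->4, delta=-25, new_sum=133+(-25)=108
Option B: A[0] 50->-9, delta=-59, new_sum=133+(-59)=74 <-- matches target
Option C: A[1] -8->21, delta=29, new_sum=133+(29)=162
Option D: A[3] 33->2, delta=-31, new_sum=133+(-31)=102
Option E: A[4] 29->1, delta=-28, new_sum=133+(-28)=105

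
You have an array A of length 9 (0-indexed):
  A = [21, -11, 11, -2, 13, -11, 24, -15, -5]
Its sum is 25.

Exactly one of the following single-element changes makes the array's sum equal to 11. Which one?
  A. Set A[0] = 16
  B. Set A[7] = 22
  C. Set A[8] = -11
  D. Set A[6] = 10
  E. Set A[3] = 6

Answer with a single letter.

Answer: D

Derivation:
Option A: A[0] 21->16, delta=-5, new_sum=25+(-5)=20
Option B: A[7] -15->22, delta=37, new_sum=25+(37)=62
Option C: A[8] -5->-11, delta=-6, new_sum=25+(-6)=19
Option D: A[6] 24->10, delta=-14, new_sum=25+(-14)=11 <-- matches target
Option E: A[3] -2->6, delta=8, new_sum=25+(8)=33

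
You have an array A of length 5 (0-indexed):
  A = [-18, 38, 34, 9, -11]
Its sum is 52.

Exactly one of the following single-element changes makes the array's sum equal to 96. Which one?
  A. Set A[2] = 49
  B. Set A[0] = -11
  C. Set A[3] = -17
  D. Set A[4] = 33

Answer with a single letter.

Answer: D

Derivation:
Option A: A[2] 34->49, delta=15, new_sum=52+(15)=67
Option B: A[0] -18->-11, delta=7, new_sum=52+(7)=59
Option C: A[3] 9->-17, delta=-26, new_sum=52+(-26)=26
Option D: A[4] -11->33, delta=44, new_sum=52+(44)=96 <-- matches target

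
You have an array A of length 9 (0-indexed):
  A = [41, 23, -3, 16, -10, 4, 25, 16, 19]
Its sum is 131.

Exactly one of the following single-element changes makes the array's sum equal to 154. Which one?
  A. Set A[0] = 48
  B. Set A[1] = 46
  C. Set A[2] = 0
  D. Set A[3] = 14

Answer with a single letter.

Option A: A[0] 41->48, delta=7, new_sum=131+(7)=138
Option B: A[1] 23->46, delta=23, new_sum=131+(23)=154 <-- matches target
Option C: A[2] -3->0, delta=3, new_sum=131+(3)=134
Option D: A[3] 16->14, delta=-2, new_sum=131+(-2)=129

Answer: B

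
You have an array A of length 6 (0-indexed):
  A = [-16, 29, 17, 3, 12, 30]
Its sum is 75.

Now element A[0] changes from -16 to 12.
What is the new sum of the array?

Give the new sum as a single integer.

Answer: 103

Derivation:
Old value at index 0: -16
New value at index 0: 12
Delta = 12 - -16 = 28
New sum = old_sum + delta = 75 + (28) = 103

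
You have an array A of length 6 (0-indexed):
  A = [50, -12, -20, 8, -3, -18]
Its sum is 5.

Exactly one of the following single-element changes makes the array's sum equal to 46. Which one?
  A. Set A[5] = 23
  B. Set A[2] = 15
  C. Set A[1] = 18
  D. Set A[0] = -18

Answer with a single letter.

Answer: A

Derivation:
Option A: A[5] -18->23, delta=41, new_sum=5+(41)=46 <-- matches target
Option B: A[2] -20->15, delta=35, new_sum=5+(35)=40
Option C: A[1] -12->18, delta=30, new_sum=5+(30)=35
Option D: A[0] 50->-18, delta=-68, new_sum=5+(-68)=-63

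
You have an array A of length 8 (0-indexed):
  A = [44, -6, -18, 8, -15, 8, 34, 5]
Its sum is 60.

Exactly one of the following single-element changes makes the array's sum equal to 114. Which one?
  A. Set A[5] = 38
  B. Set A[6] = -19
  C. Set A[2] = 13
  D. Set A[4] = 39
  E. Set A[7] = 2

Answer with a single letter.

Answer: D

Derivation:
Option A: A[5] 8->38, delta=30, new_sum=60+(30)=90
Option B: A[6] 34->-19, delta=-53, new_sum=60+(-53)=7
Option C: A[2] -18->13, delta=31, new_sum=60+(31)=91
Option D: A[4] -15->39, delta=54, new_sum=60+(54)=114 <-- matches target
Option E: A[7] 5->2, delta=-3, new_sum=60+(-3)=57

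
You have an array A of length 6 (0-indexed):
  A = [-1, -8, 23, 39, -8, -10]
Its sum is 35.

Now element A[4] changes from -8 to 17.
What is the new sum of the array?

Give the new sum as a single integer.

Answer: 60

Derivation:
Old value at index 4: -8
New value at index 4: 17
Delta = 17 - -8 = 25
New sum = old_sum + delta = 35 + (25) = 60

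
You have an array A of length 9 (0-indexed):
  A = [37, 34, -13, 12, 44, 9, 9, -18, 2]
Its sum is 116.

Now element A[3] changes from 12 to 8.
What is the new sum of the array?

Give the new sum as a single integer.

Answer: 112

Derivation:
Old value at index 3: 12
New value at index 3: 8
Delta = 8 - 12 = -4
New sum = old_sum + delta = 116 + (-4) = 112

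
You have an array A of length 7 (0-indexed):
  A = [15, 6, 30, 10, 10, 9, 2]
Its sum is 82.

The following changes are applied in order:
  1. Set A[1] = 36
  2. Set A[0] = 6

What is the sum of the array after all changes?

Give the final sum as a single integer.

Answer: 103

Derivation:
Initial sum: 82
Change 1: A[1] 6 -> 36, delta = 30, sum = 112
Change 2: A[0] 15 -> 6, delta = -9, sum = 103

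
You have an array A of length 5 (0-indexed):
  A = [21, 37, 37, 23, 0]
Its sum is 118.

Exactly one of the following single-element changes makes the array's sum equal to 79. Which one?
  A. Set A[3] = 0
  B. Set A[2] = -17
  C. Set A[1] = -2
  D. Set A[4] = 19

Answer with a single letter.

Answer: C

Derivation:
Option A: A[3] 23->0, delta=-23, new_sum=118+(-23)=95
Option B: A[2] 37->-17, delta=-54, new_sum=118+(-54)=64
Option C: A[1] 37->-2, delta=-39, new_sum=118+(-39)=79 <-- matches target
Option D: A[4] 0->19, delta=19, new_sum=118+(19)=137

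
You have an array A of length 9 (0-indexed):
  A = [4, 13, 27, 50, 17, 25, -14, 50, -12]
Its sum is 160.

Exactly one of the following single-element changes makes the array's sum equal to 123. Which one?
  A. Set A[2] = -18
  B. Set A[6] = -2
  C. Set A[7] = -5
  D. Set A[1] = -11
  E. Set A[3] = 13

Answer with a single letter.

Answer: E

Derivation:
Option A: A[2] 27->-18, delta=-45, new_sum=160+(-45)=115
Option B: A[6] -14->-2, delta=12, new_sum=160+(12)=172
Option C: A[7] 50->-5, delta=-55, new_sum=160+(-55)=105
Option D: A[1] 13->-11, delta=-24, new_sum=160+(-24)=136
Option E: A[3] 50->13, delta=-37, new_sum=160+(-37)=123 <-- matches target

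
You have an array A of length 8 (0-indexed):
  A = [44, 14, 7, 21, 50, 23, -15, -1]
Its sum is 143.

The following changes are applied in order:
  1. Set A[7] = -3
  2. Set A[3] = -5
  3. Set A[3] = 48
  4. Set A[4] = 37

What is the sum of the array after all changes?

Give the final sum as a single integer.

Answer: 155

Derivation:
Initial sum: 143
Change 1: A[7] -1 -> -3, delta = -2, sum = 141
Change 2: A[3] 21 -> -5, delta = -26, sum = 115
Change 3: A[3] -5 -> 48, delta = 53, sum = 168
Change 4: A[4] 50 -> 37, delta = -13, sum = 155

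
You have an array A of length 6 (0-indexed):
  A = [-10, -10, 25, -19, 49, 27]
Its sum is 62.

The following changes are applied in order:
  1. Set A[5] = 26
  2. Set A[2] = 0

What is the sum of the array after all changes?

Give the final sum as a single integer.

Answer: 36

Derivation:
Initial sum: 62
Change 1: A[5] 27 -> 26, delta = -1, sum = 61
Change 2: A[2] 25 -> 0, delta = -25, sum = 36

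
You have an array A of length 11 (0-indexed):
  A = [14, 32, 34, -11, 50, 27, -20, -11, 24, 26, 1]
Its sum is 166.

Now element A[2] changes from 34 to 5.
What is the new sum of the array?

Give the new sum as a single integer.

Answer: 137

Derivation:
Old value at index 2: 34
New value at index 2: 5
Delta = 5 - 34 = -29
New sum = old_sum + delta = 166 + (-29) = 137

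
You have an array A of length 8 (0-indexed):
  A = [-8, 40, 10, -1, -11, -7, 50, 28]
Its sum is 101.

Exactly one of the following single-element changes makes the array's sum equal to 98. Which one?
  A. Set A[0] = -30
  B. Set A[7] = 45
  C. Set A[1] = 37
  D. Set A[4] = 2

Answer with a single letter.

Option A: A[0] -8->-30, delta=-22, new_sum=101+(-22)=79
Option B: A[7] 28->45, delta=17, new_sum=101+(17)=118
Option C: A[1] 40->37, delta=-3, new_sum=101+(-3)=98 <-- matches target
Option D: A[4] -11->2, delta=13, new_sum=101+(13)=114

Answer: C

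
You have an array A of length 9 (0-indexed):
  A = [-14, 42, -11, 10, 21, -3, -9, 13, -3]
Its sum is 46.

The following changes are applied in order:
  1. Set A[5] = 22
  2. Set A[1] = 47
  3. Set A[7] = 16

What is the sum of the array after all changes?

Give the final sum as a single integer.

Answer: 79

Derivation:
Initial sum: 46
Change 1: A[5] -3 -> 22, delta = 25, sum = 71
Change 2: A[1] 42 -> 47, delta = 5, sum = 76
Change 3: A[7] 13 -> 16, delta = 3, sum = 79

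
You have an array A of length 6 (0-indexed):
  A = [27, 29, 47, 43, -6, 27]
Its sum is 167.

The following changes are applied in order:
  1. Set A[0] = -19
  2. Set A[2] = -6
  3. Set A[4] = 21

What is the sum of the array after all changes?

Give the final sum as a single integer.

Answer: 95

Derivation:
Initial sum: 167
Change 1: A[0] 27 -> -19, delta = -46, sum = 121
Change 2: A[2] 47 -> -6, delta = -53, sum = 68
Change 3: A[4] -6 -> 21, delta = 27, sum = 95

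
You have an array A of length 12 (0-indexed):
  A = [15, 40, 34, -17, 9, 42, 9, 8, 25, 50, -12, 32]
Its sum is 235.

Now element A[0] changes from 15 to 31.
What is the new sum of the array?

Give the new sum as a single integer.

Old value at index 0: 15
New value at index 0: 31
Delta = 31 - 15 = 16
New sum = old_sum + delta = 235 + (16) = 251

Answer: 251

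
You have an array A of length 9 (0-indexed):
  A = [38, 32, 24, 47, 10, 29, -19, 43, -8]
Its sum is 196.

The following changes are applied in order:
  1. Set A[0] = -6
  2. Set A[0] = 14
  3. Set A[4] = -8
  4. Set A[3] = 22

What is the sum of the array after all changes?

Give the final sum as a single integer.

Answer: 129

Derivation:
Initial sum: 196
Change 1: A[0] 38 -> -6, delta = -44, sum = 152
Change 2: A[0] -6 -> 14, delta = 20, sum = 172
Change 3: A[4] 10 -> -8, delta = -18, sum = 154
Change 4: A[3] 47 -> 22, delta = -25, sum = 129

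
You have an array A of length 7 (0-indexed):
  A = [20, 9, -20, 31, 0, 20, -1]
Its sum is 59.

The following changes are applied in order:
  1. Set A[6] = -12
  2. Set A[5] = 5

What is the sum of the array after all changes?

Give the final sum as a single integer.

Initial sum: 59
Change 1: A[6] -1 -> -12, delta = -11, sum = 48
Change 2: A[5] 20 -> 5, delta = -15, sum = 33

Answer: 33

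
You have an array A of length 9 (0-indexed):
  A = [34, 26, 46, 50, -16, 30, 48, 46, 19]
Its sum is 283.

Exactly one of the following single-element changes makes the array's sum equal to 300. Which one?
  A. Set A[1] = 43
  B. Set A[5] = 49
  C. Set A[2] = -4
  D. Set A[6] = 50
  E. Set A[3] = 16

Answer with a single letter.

Option A: A[1] 26->43, delta=17, new_sum=283+(17)=300 <-- matches target
Option B: A[5] 30->49, delta=19, new_sum=283+(19)=302
Option C: A[2] 46->-4, delta=-50, new_sum=283+(-50)=233
Option D: A[6] 48->50, delta=2, new_sum=283+(2)=285
Option E: A[3] 50->16, delta=-34, new_sum=283+(-34)=249

Answer: A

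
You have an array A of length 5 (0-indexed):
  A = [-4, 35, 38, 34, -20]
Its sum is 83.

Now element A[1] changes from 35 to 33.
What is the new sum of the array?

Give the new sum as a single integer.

Answer: 81

Derivation:
Old value at index 1: 35
New value at index 1: 33
Delta = 33 - 35 = -2
New sum = old_sum + delta = 83 + (-2) = 81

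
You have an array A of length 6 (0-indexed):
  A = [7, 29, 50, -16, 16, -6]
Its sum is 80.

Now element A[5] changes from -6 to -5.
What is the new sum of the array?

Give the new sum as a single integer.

Answer: 81

Derivation:
Old value at index 5: -6
New value at index 5: -5
Delta = -5 - -6 = 1
New sum = old_sum + delta = 80 + (1) = 81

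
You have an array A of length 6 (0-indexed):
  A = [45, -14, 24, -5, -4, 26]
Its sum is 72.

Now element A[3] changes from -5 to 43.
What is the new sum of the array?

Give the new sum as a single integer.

Old value at index 3: -5
New value at index 3: 43
Delta = 43 - -5 = 48
New sum = old_sum + delta = 72 + (48) = 120

Answer: 120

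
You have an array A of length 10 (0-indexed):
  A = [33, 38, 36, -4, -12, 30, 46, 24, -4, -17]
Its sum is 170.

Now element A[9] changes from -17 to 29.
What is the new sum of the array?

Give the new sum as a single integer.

Answer: 216

Derivation:
Old value at index 9: -17
New value at index 9: 29
Delta = 29 - -17 = 46
New sum = old_sum + delta = 170 + (46) = 216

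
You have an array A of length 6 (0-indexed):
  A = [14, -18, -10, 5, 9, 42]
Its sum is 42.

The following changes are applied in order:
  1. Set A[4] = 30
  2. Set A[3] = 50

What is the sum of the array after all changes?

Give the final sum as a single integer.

Answer: 108

Derivation:
Initial sum: 42
Change 1: A[4] 9 -> 30, delta = 21, sum = 63
Change 2: A[3] 5 -> 50, delta = 45, sum = 108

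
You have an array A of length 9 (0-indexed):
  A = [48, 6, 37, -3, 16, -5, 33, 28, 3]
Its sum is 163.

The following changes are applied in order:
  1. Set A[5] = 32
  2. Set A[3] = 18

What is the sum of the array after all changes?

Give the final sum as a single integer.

Initial sum: 163
Change 1: A[5] -5 -> 32, delta = 37, sum = 200
Change 2: A[3] -3 -> 18, delta = 21, sum = 221

Answer: 221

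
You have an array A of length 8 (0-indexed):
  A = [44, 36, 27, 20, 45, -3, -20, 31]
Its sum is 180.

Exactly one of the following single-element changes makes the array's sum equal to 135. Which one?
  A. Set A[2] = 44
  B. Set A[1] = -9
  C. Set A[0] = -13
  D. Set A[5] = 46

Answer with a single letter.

Option A: A[2] 27->44, delta=17, new_sum=180+(17)=197
Option B: A[1] 36->-9, delta=-45, new_sum=180+(-45)=135 <-- matches target
Option C: A[0] 44->-13, delta=-57, new_sum=180+(-57)=123
Option D: A[5] -3->46, delta=49, new_sum=180+(49)=229

Answer: B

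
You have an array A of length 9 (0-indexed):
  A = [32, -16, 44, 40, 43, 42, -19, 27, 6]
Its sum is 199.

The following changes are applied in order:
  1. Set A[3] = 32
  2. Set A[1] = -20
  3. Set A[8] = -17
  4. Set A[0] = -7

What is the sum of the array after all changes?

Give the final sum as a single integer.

Initial sum: 199
Change 1: A[3] 40 -> 32, delta = -8, sum = 191
Change 2: A[1] -16 -> -20, delta = -4, sum = 187
Change 3: A[8] 6 -> -17, delta = -23, sum = 164
Change 4: A[0] 32 -> -7, delta = -39, sum = 125

Answer: 125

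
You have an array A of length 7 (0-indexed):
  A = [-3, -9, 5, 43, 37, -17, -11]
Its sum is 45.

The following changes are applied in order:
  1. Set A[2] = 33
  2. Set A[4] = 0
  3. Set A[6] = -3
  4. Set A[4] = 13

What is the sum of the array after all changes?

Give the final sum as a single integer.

Initial sum: 45
Change 1: A[2] 5 -> 33, delta = 28, sum = 73
Change 2: A[4] 37 -> 0, delta = -37, sum = 36
Change 3: A[6] -11 -> -3, delta = 8, sum = 44
Change 4: A[4] 0 -> 13, delta = 13, sum = 57

Answer: 57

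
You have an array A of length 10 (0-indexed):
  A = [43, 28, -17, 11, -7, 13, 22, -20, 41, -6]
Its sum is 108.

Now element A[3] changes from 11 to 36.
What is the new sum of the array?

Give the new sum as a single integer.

Answer: 133

Derivation:
Old value at index 3: 11
New value at index 3: 36
Delta = 36 - 11 = 25
New sum = old_sum + delta = 108 + (25) = 133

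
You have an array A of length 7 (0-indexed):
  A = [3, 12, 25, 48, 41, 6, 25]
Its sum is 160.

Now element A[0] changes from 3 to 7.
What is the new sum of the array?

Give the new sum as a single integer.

Answer: 164

Derivation:
Old value at index 0: 3
New value at index 0: 7
Delta = 7 - 3 = 4
New sum = old_sum + delta = 160 + (4) = 164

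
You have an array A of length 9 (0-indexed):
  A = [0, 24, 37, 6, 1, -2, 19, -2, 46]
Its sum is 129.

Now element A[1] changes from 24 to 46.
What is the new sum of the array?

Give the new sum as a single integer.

Old value at index 1: 24
New value at index 1: 46
Delta = 46 - 24 = 22
New sum = old_sum + delta = 129 + (22) = 151

Answer: 151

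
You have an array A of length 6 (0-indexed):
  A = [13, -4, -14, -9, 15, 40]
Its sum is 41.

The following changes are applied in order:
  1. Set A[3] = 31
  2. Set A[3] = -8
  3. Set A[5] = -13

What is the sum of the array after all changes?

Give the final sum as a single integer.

Initial sum: 41
Change 1: A[3] -9 -> 31, delta = 40, sum = 81
Change 2: A[3] 31 -> -8, delta = -39, sum = 42
Change 3: A[5] 40 -> -13, delta = -53, sum = -11

Answer: -11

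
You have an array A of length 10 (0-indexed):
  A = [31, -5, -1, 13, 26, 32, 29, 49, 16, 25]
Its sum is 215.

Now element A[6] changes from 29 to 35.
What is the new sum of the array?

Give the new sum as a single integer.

Answer: 221

Derivation:
Old value at index 6: 29
New value at index 6: 35
Delta = 35 - 29 = 6
New sum = old_sum + delta = 215 + (6) = 221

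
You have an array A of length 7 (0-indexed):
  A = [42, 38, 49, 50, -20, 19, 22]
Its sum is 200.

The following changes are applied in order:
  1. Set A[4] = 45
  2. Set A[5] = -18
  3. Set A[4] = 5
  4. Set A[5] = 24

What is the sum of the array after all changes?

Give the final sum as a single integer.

Answer: 230

Derivation:
Initial sum: 200
Change 1: A[4] -20 -> 45, delta = 65, sum = 265
Change 2: A[5] 19 -> -18, delta = -37, sum = 228
Change 3: A[4] 45 -> 5, delta = -40, sum = 188
Change 4: A[5] -18 -> 24, delta = 42, sum = 230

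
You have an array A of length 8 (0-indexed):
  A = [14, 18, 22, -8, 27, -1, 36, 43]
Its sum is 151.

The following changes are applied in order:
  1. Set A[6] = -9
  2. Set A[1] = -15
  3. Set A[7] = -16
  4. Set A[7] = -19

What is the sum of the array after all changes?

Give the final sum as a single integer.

Answer: 11

Derivation:
Initial sum: 151
Change 1: A[6] 36 -> -9, delta = -45, sum = 106
Change 2: A[1] 18 -> -15, delta = -33, sum = 73
Change 3: A[7] 43 -> -16, delta = -59, sum = 14
Change 4: A[7] -16 -> -19, delta = -3, sum = 11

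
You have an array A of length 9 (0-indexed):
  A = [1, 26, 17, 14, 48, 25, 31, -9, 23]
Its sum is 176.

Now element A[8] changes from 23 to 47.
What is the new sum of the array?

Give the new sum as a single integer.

Answer: 200

Derivation:
Old value at index 8: 23
New value at index 8: 47
Delta = 47 - 23 = 24
New sum = old_sum + delta = 176 + (24) = 200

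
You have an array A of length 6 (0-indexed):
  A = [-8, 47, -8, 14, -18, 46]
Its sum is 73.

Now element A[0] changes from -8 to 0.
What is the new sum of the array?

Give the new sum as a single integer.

Answer: 81

Derivation:
Old value at index 0: -8
New value at index 0: 0
Delta = 0 - -8 = 8
New sum = old_sum + delta = 73 + (8) = 81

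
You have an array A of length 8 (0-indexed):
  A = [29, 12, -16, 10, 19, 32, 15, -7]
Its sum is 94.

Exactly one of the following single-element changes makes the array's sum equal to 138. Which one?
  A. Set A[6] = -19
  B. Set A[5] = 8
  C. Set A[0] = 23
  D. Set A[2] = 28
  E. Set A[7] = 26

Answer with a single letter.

Answer: D

Derivation:
Option A: A[6] 15->-19, delta=-34, new_sum=94+(-34)=60
Option B: A[5] 32->8, delta=-24, new_sum=94+(-24)=70
Option C: A[0] 29->23, delta=-6, new_sum=94+(-6)=88
Option D: A[2] -16->28, delta=44, new_sum=94+(44)=138 <-- matches target
Option E: A[7] -7->26, delta=33, new_sum=94+(33)=127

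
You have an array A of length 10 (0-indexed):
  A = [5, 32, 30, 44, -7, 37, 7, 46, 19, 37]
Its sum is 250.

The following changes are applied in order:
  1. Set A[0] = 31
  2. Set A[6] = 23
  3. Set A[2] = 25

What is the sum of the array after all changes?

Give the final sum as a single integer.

Answer: 287

Derivation:
Initial sum: 250
Change 1: A[0] 5 -> 31, delta = 26, sum = 276
Change 2: A[6] 7 -> 23, delta = 16, sum = 292
Change 3: A[2] 30 -> 25, delta = -5, sum = 287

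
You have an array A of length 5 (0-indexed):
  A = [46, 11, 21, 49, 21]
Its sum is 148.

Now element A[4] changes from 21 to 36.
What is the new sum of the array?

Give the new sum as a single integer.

Answer: 163

Derivation:
Old value at index 4: 21
New value at index 4: 36
Delta = 36 - 21 = 15
New sum = old_sum + delta = 148 + (15) = 163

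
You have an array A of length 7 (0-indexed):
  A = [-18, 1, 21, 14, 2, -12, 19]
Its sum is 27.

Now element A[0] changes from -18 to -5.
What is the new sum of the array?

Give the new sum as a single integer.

Answer: 40

Derivation:
Old value at index 0: -18
New value at index 0: -5
Delta = -5 - -18 = 13
New sum = old_sum + delta = 27 + (13) = 40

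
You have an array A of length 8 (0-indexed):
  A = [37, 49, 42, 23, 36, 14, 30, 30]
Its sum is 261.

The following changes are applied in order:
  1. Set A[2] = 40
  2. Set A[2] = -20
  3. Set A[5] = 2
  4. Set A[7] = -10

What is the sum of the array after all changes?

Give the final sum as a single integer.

Answer: 147

Derivation:
Initial sum: 261
Change 1: A[2] 42 -> 40, delta = -2, sum = 259
Change 2: A[2] 40 -> -20, delta = -60, sum = 199
Change 3: A[5] 14 -> 2, delta = -12, sum = 187
Change 4: A[7] 30 -> -10, delta = -40, sum = 147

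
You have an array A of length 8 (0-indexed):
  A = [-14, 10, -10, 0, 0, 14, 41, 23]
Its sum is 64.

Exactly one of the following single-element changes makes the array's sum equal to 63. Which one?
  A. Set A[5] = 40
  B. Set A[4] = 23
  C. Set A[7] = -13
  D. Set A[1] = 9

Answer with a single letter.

Option A: A[5] 14->40, delta=26, new_sum=64+(26)=90
Option B: A[4] 0->23, delta=23, new_sum=64+(23)=87
Option C: A[7] 23->-13, delta=-36, new_sum=64+(-36)=28
Option D: A[1] 10->9, delta=-1, new_sum=64+(-1)=63 <-- matches target

Answer: D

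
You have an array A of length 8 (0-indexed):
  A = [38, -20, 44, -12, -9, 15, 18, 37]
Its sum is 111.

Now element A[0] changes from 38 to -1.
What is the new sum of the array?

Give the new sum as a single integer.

Answer: 72

Derivation:
Old value at index 0: 38
New value at index 0: -1
Delta = -1 - 38 = -39
New sum = old_sum + delta = 111 + (-39) = 72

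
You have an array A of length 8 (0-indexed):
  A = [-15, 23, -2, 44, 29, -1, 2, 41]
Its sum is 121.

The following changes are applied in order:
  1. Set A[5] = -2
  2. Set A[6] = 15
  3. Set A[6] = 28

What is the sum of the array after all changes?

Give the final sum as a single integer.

Initial sum: 121
Change 1: A[5] -1 -> -2, delta = -1, sum = 120
Change 2: A[6] 2 -> 15, delta = 13, sum = 133
Change 3: A[6] 15 -> 28, delta = 13, sum = 146

Answer: 146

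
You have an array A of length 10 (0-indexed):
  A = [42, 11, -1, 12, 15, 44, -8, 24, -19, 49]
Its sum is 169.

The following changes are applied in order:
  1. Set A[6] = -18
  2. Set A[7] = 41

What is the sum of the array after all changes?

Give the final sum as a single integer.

Initial sum: 169
Change 1: A[6] -8 -> -18, delta = -10, sum = 159
Change 2: A[7] 24 -> 41, delta = 17, sum = 176

Answer: 176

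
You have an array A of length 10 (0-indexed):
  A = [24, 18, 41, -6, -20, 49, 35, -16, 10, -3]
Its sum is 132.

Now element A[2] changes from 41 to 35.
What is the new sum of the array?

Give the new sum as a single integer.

Answer: 126

Derivation:
Old value at index 2: 41
New value at index 2: 35
Delta = 35 - 41 = -6
New sum = old_sum + delta = 132 + (-6) = 126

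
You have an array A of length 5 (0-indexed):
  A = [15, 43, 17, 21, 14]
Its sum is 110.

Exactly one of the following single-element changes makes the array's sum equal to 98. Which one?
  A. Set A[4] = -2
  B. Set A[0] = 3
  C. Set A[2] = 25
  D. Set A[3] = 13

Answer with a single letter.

Answer: B

Derivation:
Option A: A[4] 14->-2, delta=-16, new_sum=110+(-16)=94
Option B: A[0] 15->3, delta=-12, new_sum=110+(-12)=98 <-- matches target
Option C: A[2] 17->25, delta=8, new_sum=110+(8)=118
Option D: A[3] 21->13, delta=-8, new_sum=110+(-8)=102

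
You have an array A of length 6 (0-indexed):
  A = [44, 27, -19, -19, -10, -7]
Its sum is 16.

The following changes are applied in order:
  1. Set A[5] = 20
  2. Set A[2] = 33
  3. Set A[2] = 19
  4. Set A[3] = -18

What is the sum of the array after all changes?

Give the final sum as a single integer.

Answer: 82

Derivation:
Initial sum: 16
Change 1: A[5] -7 -> 20, delta = 27, sum = 43
Change 2: A[2] -19 -> 33, delta = 52, sum = 95
Change 3: A[2] 33 -> 19, delta = -14, sum = 81
Change 4: A[3] -19 -> -18, delta = 1, sum = 82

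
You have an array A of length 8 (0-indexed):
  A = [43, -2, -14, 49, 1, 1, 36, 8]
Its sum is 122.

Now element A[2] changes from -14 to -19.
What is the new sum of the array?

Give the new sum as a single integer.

Old value at index 2: -14
New value at index 2: -19
Delta = -19 - -14 = -5
New sum = old_sum + delta = 122 + (-5) = 117

Answer: 117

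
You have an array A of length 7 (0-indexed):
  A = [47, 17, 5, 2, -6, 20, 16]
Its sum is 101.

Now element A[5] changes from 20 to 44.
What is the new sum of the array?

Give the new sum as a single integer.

Answer: 125

Derivation:
Old value at index 5: 20
New value at index 5: 44
Delta = 44 - 20 = 24
New sum = old_sum + delta = 101 + (24) = 125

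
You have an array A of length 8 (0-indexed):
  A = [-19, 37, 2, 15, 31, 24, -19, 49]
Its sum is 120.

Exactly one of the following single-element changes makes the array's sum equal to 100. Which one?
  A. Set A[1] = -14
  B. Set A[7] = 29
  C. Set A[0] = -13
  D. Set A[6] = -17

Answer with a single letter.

Answer: B

Derivation:
Option A: A[1] 37->-14, delta=-51, new_sum=120+(-51)=69
Option B: A[7] 49->29, delta=-20, new_sum=120+(-20)=100 <-- matches target
Option C: A[0] -19->-13, delta=6, new_sum=120+(6)=126
Option D: A[6] -19->-17, delta=2, new_sum=120+(2)=122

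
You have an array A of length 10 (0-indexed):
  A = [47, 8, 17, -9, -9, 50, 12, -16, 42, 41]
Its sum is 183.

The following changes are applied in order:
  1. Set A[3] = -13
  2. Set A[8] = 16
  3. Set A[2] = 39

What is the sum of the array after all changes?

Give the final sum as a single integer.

Initial sum: 183
Change 1: A[3] -9 -> -13, delta = -4, sum = 179
Change 2: A[8] 42 -> 16, delta = -26, sum = 153
Change 3: A[2] 17 -> 39, delta = 22, sum = 175

Answer: 175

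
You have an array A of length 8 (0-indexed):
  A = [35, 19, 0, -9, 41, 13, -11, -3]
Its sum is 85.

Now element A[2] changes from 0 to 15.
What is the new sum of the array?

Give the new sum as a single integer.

Answer: 100

Derivation:
Old value at index 2: 0
New value at index 2: 15
Delta = 15 - 0 = 15
New sum = old_sum + delta = 85 + (15) = 100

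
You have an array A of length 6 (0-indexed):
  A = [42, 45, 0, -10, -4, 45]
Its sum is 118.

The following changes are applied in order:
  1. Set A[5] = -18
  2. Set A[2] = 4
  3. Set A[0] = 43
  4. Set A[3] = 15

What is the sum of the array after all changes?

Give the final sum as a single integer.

Initial sum: 118
Change 1: A[5] 45 -> -18, delta = -63, sum = 55
Change 2: A[2] 0 -> 4, delta = 4, sum = 59
Change 3: A[0] 42 -> 43, delta = 1, sum = 60
Change 4: A[3] -10 -> 15, delta = 25, sum = 85

Answer: 85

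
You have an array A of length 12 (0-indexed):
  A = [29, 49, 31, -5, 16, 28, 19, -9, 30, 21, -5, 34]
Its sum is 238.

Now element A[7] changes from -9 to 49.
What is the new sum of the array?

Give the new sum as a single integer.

Old value at index 7: -9
New value at index 7: 49
Delta = 49 - -9 = 58
New sum = old_sum + delta = 238 + (58) = 296

Answer: 296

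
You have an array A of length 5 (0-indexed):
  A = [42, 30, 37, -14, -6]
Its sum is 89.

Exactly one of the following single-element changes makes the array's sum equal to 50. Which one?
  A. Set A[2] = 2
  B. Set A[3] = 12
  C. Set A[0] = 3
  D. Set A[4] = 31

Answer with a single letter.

Option A: A[2] 37->2, delta=-35, new_sum=89+(-35)=54
Option B: A[3] -14->12, delta=26, new_sum=89+(26)=115
Option C: A[0] 42->3, delta=-39, new_sum=89+(-39)=50 <-- matches target
Option D: A[4] -6->31, delta=37, new_sum=89+(37)=126

Answer: C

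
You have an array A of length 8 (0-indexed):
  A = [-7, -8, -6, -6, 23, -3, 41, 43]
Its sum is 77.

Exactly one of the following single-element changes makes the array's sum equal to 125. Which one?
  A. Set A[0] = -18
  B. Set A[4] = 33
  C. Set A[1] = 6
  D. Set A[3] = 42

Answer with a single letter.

Option A: A[0] -7->-18, delta=-11, new_sum=77+(-11)=66
Option B: A[4] 23->33, delta=10, new_sum=77+(10)=87
Option C: A[1] -8->6, delta=14, new_sum=77+(14)=91
Option D: A[3] -6->42, delta=48, new_sum=77+(48)=125 <-- matches target

Answer: D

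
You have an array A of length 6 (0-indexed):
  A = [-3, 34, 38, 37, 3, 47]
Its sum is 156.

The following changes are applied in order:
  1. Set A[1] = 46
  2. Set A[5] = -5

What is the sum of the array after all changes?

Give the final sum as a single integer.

Answer: 116

Derivation:
Initial sum: 156
Change 1: A[1] 34 -> 46, delta = 12, sum = 168
Change 2: A[5] 47 -> -5, delta = -52, sum = 116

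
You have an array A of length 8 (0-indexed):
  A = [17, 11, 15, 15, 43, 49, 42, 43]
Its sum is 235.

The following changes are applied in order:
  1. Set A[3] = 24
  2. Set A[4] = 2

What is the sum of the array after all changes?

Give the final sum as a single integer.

Answer: 203

Derivation:
Initial sum: 235
Change 1: A[3] 15 -> 24, delta = 9, sum = 244
Change 2: A[4] 43 -> 2, delta = -41, sum = 203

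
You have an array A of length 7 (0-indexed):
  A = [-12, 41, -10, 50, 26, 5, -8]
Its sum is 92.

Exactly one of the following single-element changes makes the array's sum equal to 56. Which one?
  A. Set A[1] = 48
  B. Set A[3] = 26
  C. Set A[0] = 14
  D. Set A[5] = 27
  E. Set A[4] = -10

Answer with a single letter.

Answer: E

Derivation:
Option A: A[1] 41->48, delta=7, new_sum=92+(7)=99
Option B: A[3] 50->26, delta=-24, new_sum=92+(-24)=68
Option C: A[0] -12->14, delta=26, new_sum=92+(26)=118
Option D: A[5] 5->27, delta=22, new_sum=92+(22)=114
Option E: A[4] 26->-10, delta=-36, new_sum=92+(-36)=56 <-- matches target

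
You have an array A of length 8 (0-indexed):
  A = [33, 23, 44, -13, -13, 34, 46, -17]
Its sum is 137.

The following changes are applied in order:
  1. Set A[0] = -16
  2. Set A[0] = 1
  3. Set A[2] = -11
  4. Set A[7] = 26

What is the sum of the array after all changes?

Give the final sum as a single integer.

Answer: 93

Derivation:
Initial sum: 137
Change 1: A[0] 33 -> -16, delta = -49, sum = 88
Change 2: A[0] -16 -> 1, delta = 17, sum = 105
Change 3: A[2] 44 -> -11, delta = -55, sum = 50
Change 4: A[7] -17 -> 26, delta = 43, sum = 93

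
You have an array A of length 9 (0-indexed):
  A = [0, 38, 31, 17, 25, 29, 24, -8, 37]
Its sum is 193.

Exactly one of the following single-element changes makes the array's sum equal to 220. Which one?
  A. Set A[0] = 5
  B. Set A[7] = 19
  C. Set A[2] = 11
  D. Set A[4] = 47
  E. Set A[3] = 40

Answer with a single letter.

Answer: B

Derivation:
Option A: A[0] 0->5, delta=5, new_sum=193+(5)=198
Option B: A[7] -8->19, delta=27, new_sum=193+(27)=220 <-- matches target
Option C: A[2] 31->11, delta=-20, new_sum=193+(-20)=173
Option D: A[4] 25->47, delta=22, new_sum=193+(22)=215
Option E: A[3] 17->40, delta=23, new_sum=193+(23)=216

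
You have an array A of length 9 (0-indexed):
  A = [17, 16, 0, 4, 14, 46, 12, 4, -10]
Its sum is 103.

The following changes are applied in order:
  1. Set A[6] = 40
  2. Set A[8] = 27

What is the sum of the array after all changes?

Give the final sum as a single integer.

Answer: 168

Derivation:
Initial sum: 103
Change 1: A[6] 12 -> 40, delta = 28, sum = 131
Change 2: A[8] -10 -> 27, delta = 37, sum = 168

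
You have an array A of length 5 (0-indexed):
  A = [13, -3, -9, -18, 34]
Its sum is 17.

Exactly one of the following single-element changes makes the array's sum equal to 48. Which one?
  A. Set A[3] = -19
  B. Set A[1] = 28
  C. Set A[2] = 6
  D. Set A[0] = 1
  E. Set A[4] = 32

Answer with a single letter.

Answer: B

Derivation:
Option A: A[3] -18->-19, delta=-1, new_sum=17+(-1)=16
Option B: A[1] -3->28, delta=31, new_sum=17+(31)=48 <-- matches target
Option C: A[2] -9->6, delta=15, new_sum=17+(15)=32
Option D: A[0] 13->1, delta=-12, new_sum=17+(-12)=5
Option E: A[4] 34->32, delta=-2, new_sum=17+(-2)=15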